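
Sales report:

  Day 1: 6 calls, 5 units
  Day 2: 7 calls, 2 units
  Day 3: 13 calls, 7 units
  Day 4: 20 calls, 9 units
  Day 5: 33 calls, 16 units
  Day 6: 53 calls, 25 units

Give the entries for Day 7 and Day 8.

86 calls, 41 units; 139 calls, 66 units

Calls: each term is the sum of the two before it, so 6, 7, 13, 20, 33, 53 → 86 → 139.
Units: 5, 2, 7, 9, 16, 25 → 41 → 66 (each term is the sum of the two before it).
So the next two rows are 86 calls, 41 units and 139 calls, 66 units.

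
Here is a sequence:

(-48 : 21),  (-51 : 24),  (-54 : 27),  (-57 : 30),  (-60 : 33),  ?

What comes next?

(-63 : 36)

First component: -48, -51, -54, -57, -60 → -63 (−3 each step).
Second component: together with the first component always sums to -27, so 21, 24, 27, 30, 33 → 36.
Combining the parts gives (-63 : 36).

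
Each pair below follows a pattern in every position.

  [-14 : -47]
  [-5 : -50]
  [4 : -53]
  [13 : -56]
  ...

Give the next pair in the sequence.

[22 : -59]

First coordinate: +9 each step, so -14, -5, 4, 13 → 22.
Second coordinate: -47, -50, -53, -56 → -59 (−3 each step).
So the next pair is [22 : -59].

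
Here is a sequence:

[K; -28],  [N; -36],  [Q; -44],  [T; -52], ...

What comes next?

[W; -60]

Letter: K, N, Q, T → W (letters move forward 3 places in the alphabet).
Second slot goes -28, -36, -44, -52 → -60 (−8 each step).
So the next term is [W; -60].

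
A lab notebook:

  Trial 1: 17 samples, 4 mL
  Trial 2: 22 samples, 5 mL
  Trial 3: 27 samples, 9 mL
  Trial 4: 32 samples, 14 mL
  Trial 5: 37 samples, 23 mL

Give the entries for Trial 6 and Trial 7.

Samples: +5 each step, so 17, 22, 27, 32, 37 → 42 → 47.
ML goes 4, 5, 9, 14, 23 → 37 → 60 (each term is the sum of the two before it).
Putting the parts together: 42 samples, 37 mL and then 47 samples, 60 mL.

42 samples, 37 mL; 47 samples, 60 mL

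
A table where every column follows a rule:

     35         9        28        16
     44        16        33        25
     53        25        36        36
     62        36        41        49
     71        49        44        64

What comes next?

80  64  49  81

First component — +9 each step: 35, 44, 53, 62, 71 → 80.
Second component: perfect squares: 3², 4², 5², …; 9, 16, 25, 36, 49 → 64.
Third component goes 28, 33, 36, 41, 44 → 49 (alternating steps +5, +3, +5, +3, …).
Fourth component: 16, 25, 36, 49, 64 → 81 (perfect squares: 4², 5², 6², …).
Combining the parts gives 80  64  49  81.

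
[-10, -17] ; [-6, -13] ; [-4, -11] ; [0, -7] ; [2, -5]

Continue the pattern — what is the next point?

First value: -10, -6, -4, 0, 2 → 6 (alternating steps +4, +2, +4, +2, …).
Second value: -17, -13, -11, -7, -5 → -1 (always 7 less than the first value).
So the next point is [6, -1].

[6, -1]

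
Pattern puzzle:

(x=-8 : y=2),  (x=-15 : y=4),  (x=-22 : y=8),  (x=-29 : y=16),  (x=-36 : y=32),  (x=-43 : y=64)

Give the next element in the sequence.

(x=-50 : y=128)

X: −7 each step; -8, -15, -22, -29, -36, -43 → -50.
Y: ×2 each step, so 2, 4, 8, 16, 32, 64 → 128.
So the next element is (x=-50 : y=128).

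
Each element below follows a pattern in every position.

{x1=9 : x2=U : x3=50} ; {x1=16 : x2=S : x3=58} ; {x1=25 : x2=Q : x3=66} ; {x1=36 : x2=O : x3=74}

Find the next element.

{x1=49 : x2=M : x3=82}

X1: perfect squares: 3², 4², 5², …; 9, 16, 25, 36 → 49.
X2: letters move back 2 places in the alphabet; U, S, Q, O → M.
For the x3, +8 each step: 50, 58, 66, 74 → 82.
Combining the parts gives {x1=49 : x2=M : x3=82}.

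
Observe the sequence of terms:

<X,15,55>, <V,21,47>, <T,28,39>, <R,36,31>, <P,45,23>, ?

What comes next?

<N,55,15>

Letter: letters move back 2 places in the alphabet; X, V, T, R, P → N.
Second part: 15, 21, 28, 36, 45 → 55 (differences are 6, 7, 8, … (increasing by 1 each time)).
Third part: 55, 47, 39, 31, 23 → 15 (−8 each step).
Putting it together: <N,55,15>.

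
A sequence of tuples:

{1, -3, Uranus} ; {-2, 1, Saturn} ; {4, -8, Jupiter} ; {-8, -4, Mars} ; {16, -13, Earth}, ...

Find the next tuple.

{-32, -9, Venus}

First part — ×(-2) each step: 1, -2, 4, -8, 16 → -32.
Second part: alternating steps +4, −9, +4, −9, …; -3, 1, -8, -4, -13 → -9.
For the planet, runs backward through the planets Mercury→Neptune: Uranus, Saturn, Jupiter, Mars, Earth → Venus.
Combining the parts gives {-32, -9, Venus}.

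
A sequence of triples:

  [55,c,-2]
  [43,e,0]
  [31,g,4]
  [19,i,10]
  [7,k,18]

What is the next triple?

First part: 55, 43, 31, 19, 7 → -5 (−12 each step).
Letter: letters move forward 2 places in the alphabet; c, e, g, i, k → m.
Third part — differences are 2, 4, 6, … (increasing by 2 each time): -2, 0, 4, 10, 18 → 28.
Putting it together: [-5,m,28].

[-5,m,28]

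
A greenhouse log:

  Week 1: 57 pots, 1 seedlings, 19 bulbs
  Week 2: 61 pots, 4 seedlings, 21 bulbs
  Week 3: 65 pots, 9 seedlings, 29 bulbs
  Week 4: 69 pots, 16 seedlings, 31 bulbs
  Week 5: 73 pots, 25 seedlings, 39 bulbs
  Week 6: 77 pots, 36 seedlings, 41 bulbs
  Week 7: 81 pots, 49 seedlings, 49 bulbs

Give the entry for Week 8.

Pots: 57, 61, 65, 69, 73, 77, 81 → 85 (+4 each step).
Seedlings: 1, 4, 9, 16, 25, 36, 49 → 64 (perfect squares: 1², 2², 3², …).
Bulbs: alternating steps +2, +8, +2, +8, …, so 19, 21, 29, 31, 39, 41, 49 → 51.
Putting it together: 85 pots, 64 seedlings, 51 bulbs.

85 pots, 64 seedlings, 51 bulbs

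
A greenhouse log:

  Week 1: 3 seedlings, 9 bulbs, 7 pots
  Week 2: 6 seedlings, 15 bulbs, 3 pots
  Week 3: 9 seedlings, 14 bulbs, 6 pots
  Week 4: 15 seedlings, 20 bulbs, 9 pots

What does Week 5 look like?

24 seedlings, 19 bulbs, 15 pots

Seedlings: 3, 6, 9, 15 → 24 (each term is the sum of the two before it).
Bulbs: alternating steps +6, −1, +6, −1, …; 9, 15, 14, 20 → 19.
Pots: always the previous value of the seedlings, so 7, 3, 6, 9 → 15.
Combining the parts gives 24 seedlings, 19 bulbs, 15 pots.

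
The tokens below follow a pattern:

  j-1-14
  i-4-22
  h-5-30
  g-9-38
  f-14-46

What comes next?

Letter: j, i, h, g, f → e (letters move back 1 place in the alphabet).
Second component: each term is the sum of the two before it, so 1, 4, 5, 9, 14 → 23.
Third component: +8 each step; 14, 22, 30, 38, 46 → 54.
Putting it together: e-23-54.

e-23-54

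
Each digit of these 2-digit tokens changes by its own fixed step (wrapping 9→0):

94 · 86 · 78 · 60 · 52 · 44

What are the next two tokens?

First digit: 9, 8, 7, 6, 5, 4 → 3 → 2 (−1 each step, mod 10).
Second digit goes 4, 6, 8, 0, 2, 4 → 6 → 8 (+2 each step, mod 10).
Putting the parts together: 36 and then 28.

36 then 28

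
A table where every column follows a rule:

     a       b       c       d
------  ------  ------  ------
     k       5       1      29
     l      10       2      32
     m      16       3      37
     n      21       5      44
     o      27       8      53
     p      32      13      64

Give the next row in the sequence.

Column a goes k, l, m, n, o, p → q (letters move forward 1 place in the alphabet).
For the column b, alternating steps +5, +6, +5, +6, …: 5, 10, 16, 21, 27, 32 → 38.
Column c: 1, 2, 3, 5, 8, 13 → 21 (each term is the sum of the two before it).
Column d: 29, 32, 37, 44, 53, 64 → 77 (differences are 3, 5, 7, … (increasing by 2 each time)).
So the next row is q  38  21  77.

q  38  21  77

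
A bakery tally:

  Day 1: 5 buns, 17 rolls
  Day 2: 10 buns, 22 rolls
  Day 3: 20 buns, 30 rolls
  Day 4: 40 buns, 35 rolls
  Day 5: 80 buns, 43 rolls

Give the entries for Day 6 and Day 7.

Buns: ×2 each step; 5, 10, 20, 40, 80 → 160 → 320.
Rolls: 17, 22, 30, 35, 43 → 48 → 56 (alternating steps +5, +8, +5, +8, …).
Putting the parts together: 160 buns, 48 rolls and then 320 buns, 56 rolls.

160 buns, 48 rolls; 320 buns, 56 rolls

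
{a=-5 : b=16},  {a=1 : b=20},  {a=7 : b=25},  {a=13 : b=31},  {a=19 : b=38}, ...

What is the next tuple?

A: +6 each step, so -5, 1, 7, 13, 19 → 25.
B: 16, 20, 25, 31, 38 → 46 (differences are 4, 5, 6, … (increasing by 1 each time)).
Combining the parts gives {a=25 : b=46}.

{a=25 : b=46}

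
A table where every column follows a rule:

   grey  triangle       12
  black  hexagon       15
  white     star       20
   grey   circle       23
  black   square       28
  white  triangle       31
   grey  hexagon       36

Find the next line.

black  star  39

Shade goes grey, black, white, grey, black, white, grey → black (repeats grey → black → white).
For the shape, repeats triangle → hexagon → star → circle → square: triangle, hexagon, star, circle, square, triangle, hexagon → star.
Third component — alternating steps +3, +5, +3, +5, …: 12, 15, 20, 23, 28, 31, 36 → 39.
Combining the parts gives black  star  39.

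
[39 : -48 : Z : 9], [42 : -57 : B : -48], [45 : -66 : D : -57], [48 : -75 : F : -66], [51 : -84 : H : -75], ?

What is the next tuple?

[54 : -93 : J : -84]

First entry: 39, 42, 45, 48, 51 → 54 (+3 each step).
Second entry: −9 each step; -48, -57, -66, -75, -84 → -93.
Letter: letters move forward 2 places in the alphabet, wrapping Z→A; Z, B, D, F, H → J.
Fourth entry: always the previous value of the second entry; 9, -48, -57, -66, -75 → -84.
So the next tuple is [54 : -93 : J : -84].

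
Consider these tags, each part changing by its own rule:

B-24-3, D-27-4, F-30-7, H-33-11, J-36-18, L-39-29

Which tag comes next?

N-42-47

Letter — letters move forward 2 places in the alphabet: B, D, F, H, J, L → N.
Second component: 24, 27, 30, 33, 36, 39 → 42 (+3 each step).
Third component: each term is the sum of the two before it; 3, 4, 7, 11, 18, 29 → 47.
Combining the parts gives N-42-47.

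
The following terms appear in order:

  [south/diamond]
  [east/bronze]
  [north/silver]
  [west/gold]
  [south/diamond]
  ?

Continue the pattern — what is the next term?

[east/bronze]

Direction: repeats south → east → north → west, so south, east, north, west, south → east.
Rank goes diamond, bronze, silver, gold, diamond → bronze (repeats diamond → bronze → silver → gold).
Putting it together: [east/bronze].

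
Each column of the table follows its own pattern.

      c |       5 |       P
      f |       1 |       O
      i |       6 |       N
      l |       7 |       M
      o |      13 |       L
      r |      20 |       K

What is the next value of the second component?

Second component — each term is the sum of the two before it: 5, 1, 6, 7, 13, 20 → 33.

33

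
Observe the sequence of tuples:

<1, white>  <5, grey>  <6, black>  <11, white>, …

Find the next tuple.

<17, grey>

For the first coordinate, each term is the sum of the two before it: 1, 5, 6, 11 → 17.
Shade: white, grey, black, white → grey (repeats white → grey → black).
Putting it together: <17, grey>.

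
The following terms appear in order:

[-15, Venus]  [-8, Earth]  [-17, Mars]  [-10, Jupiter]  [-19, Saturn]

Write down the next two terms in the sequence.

First part goes -15, -8, -17, -10, -19 → -12 → -21 (alternating steps +7, −9, +7, −9, …).
Planet: runs through the planets Mercury→Neptune; Venus, Earth, Mars, Jupiter, Saturn → Uranus → Neptune.
Putting the parts together: [-12, Uranus] and then [-21, Neptune].

[-12, Uranus], [-21, Neptune]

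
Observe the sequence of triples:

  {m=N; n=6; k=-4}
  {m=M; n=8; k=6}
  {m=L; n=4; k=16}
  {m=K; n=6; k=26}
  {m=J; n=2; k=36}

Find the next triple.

{m=I; n=4; k=46}

M goes N, M, L, K, J → I (letters move back 1 place in the alphabet).
N — alternating steps +2, −4, +2, −4, …: 6, 8, 4, 6, 2 → 4.
K — +10 each step: -4, 6, 16, 26, 36 → 46.
Combining the parts gives {m=I; n=4; k=46}.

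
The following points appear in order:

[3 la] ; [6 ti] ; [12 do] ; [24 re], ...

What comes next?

First component: 3, 6, 12, 24 → 48 (×2 each step).
Note goes la, ti, do, re → mi (runs through the solfège scale do→ti).
Putting it together: [48 mi].

[48 mi]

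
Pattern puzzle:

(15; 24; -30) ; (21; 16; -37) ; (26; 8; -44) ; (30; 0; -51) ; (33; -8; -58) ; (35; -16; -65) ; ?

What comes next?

(36; -24; -72)

First part goes 15, 21, 26, 30, 33, 35 → 36 (differences are 6, 5, 4, … (decreasing by 1 each time)).
Second part goes 24, 16, 8, 0, -8, -16 → -24 (−8 each step).
Third part — −7 each step: -30, -37, -44, -51, -58, -65 → -72.
So the next term is (36; -24; -72).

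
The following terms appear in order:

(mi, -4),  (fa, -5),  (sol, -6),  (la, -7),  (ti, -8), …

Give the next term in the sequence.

Note: mi, fa, sol, la, ti → do (runs through the solfège scale do→ti).
Second slot: -4, -5, -6, -7, -8 → -9 (−1 each step).
Putting it together: (do, -9).

(do, -9)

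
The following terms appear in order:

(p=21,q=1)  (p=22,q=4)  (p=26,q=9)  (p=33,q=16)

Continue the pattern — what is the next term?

(p=43,q=25)

For the p, differences are 1, 4, 7, … (increasing by 3 each time): 21, 22, 26, 33 → 43.
Q — perfect squares: 1², 2², 3², …: 1, 4, 9, 16 → 25.
Combining the parts gives (p=43,q=25).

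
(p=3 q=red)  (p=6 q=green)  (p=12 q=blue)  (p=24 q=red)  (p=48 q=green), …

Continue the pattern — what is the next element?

P goes 3, 6, 12, 24, 48 → 96 (×2 each step).
Q: repeats red → green → blue, so red, green, blue, red, green → blue.
Putting it together: (p=96 q=blue).

(p=96 q=blue)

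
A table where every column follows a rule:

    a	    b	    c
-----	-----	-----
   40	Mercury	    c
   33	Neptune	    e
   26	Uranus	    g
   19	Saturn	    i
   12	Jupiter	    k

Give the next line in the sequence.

5  Mars  m

For the column a, −7 each step: 40, 33, 26, 19, 12 → 5.
Column b — runs backward through the planets Mercury→Neptune: Mercury, Neptune, Uranus, Saturn, Jupiter → Mars.
Column c: c, e, g, i, k → m (letters move forward 2 places in the alphabet).
Combining the parts gives 5  Mars  m.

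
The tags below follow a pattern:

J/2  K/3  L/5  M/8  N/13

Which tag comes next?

O/21

Letter — letters move forward 1 place in the alphabet: J, K, L, M, N → O.
Second component: 2, 3, 5, 8, 13 → 21 (each term is the sum of the two before it).
So the next tag is O/21.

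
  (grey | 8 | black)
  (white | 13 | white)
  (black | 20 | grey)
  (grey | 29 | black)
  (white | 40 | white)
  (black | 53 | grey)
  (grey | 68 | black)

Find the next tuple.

First shade: repeats grey → white → black; grey, white, black, grey, white, black, grey → white.
Second coordinate: 8, 13, 20, 29, 40, 53, 68 → 85 (differences are 5, 7, 9, … (increasing by 2 each time)).
Second shade: black, white, grey, black, white, grey, black → white (repeats black → white → grey).
So the next tuple is (white | 85 | white).

(white | 85 | white)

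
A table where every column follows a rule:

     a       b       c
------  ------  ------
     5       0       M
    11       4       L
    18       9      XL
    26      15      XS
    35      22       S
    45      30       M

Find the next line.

56  39  L

Column a: 5, 11, 18, 26, 35, 45 → 56 (differences are 6, 7, 8, … (increasing by 1 each time)).
Column b: differences are 4, 5, 6, … (increasing by 1 each time), so 0, 4, 9, 15, 22, 30 → 39.
Column c: repeats M → L → XL → XS → S; M, L, XL, XS, S, M → L.
Combining the parts gives 56  39  L.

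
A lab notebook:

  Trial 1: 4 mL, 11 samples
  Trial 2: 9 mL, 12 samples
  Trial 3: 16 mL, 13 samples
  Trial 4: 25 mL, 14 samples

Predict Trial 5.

For the mL, perfect squares: 2², 3², 4², …: 4, 9, 16, 25 → 36.
Samples goes 11, 12, 13, 14 → 15 (+1 each step).
Combining the parts gives 36 mL, 15 samples.

36 mL, 15 samples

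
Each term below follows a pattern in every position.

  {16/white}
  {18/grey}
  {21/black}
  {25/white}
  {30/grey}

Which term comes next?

First entry — differences are 2, 3, 4, … (increasing by 1 each time): 16, 18, 21, 25, 30 → 36.
Shade: white, grey, black, white, grey → black (repeats white → grey → black).
So the next term is {36/black}.

{36/black}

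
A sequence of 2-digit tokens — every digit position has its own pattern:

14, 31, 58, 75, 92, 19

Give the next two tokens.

36 then 53

First digit: +2 each step, mod 10; 1, 3, 5, 7, 9, 1 → 3 → 5.
Second digit: 4, 1, 8, 5, 2, 9 → 6 → 3 (−3 each step, mod 10).
Putting the parts together: 36 and then 53.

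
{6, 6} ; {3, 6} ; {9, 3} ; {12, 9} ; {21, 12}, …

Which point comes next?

{33, 21}

First slot: 6, 3, 9, 12, 21 → 33 (each term is the sum of the two before it).
Second slot: always the previous value of the first slot; 6, 6, 3, 9, 12 → 21.
So the next point is {33, 21}.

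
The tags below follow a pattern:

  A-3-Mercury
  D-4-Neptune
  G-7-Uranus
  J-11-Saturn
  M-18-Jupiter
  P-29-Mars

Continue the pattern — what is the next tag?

S-47-Earth

Letter: letters move forward 3 places in the alphabet, so A, D, G, J, M, P → S.
For the second component, each term is the sum of the two before it: 3, 4, 7, 11, 18, 29 → 47.
Planet: runs backward through the planets Mercury→Neptune; Mercury, Neptune, Uranus, Saturn, Jupiter, Mars → Earth.
So the next tag is S-47-Earth.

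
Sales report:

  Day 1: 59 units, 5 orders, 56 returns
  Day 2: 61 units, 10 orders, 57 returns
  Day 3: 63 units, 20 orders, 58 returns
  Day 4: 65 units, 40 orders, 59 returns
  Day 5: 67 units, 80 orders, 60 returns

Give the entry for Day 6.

Units goes 59, 61, 63, 65, 67 → 69 (+2 each step).
Orders — ×2 each step: 5, 10, 20, 40, 80 → 160.
Returns goes 56, 57, 58, 59, 60 → 61 (+1 each step).
Putting it together: 69 units, 160 orders, 61 returns.

69 units, 160 orders, 61 returns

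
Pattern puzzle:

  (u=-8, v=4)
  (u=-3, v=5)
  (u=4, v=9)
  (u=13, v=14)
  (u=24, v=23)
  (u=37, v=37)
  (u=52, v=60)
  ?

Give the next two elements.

(u=69, v=97), (u=88, v=157)

U goes -8, -3, 4, 13, 24, 37, 52 → 69 → 88 (differences are 5, 7, 9, … (increasing by 2 each time)).
V: each term is the sum of the two before it; 4, 5, 9, 14, 23, 37, 60 → 97 → 157.
Putting the parts together: (u=69, v=97) and then (u=88, v=157).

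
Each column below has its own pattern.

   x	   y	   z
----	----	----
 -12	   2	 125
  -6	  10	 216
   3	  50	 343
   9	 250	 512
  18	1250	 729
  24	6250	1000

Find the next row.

Column x: alternating steps +6, +9, +6, +9, …; -12, -6, 3, 9, 18, 24 → 33.
Column y: ×5 each step; 2, 10, 50, 250, 1250, 6250 → 31250.
Column z — perfect cubes: 5³, 6³, 7³, …: 125, 216, 343, 512, 729, 1000 → 1331.
Combining the parts gives 33  31250  1331.

33  31250  1331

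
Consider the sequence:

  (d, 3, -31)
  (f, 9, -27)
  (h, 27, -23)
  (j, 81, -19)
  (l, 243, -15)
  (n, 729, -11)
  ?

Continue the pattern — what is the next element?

Letter: d, f, h, j, l, n → p (letters move forward 2 places in the alphabet).
Second slot: 3, 9, 27, 81, 243, 729 → 2187 (×3 each step).
Third slot goes -31, -27, -23, -19, -15, -11 → -7 (+4 each step).
Putting it together: (p, 2187, -7).

(p, 2187, -7)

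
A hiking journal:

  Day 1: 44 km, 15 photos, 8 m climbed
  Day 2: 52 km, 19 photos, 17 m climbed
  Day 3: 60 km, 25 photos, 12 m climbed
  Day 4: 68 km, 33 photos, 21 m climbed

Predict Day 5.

76 km, 43 photos, 16 m climbed

Km — +8 each step: 44, 52, 60, 68 → 76.
Photos: differences are 4, 6, 8, … (increasing by 2 each time), so 15, 19, 25, 33 → 43.
M climbed — alternating steps +9, −5, +9, −5, …: 8, 17, 12, 21 → 16.
So the next line is 76 km, 43 photos, 16 m climbed.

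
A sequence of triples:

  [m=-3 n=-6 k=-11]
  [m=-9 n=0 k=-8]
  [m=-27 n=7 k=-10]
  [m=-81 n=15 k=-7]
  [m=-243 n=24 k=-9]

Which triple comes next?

[m=-729 n=34 k=-6]

M: ×3 each step, so -3, -9, -27, -81, -243 → -729.
N — differences are 6, 7, 8, … (increasing by 1 each time): -6, 0, 7, 15, 24 → 34.
K — alternating steps +3, −2, +3, −2, …: -11, -8, -10, -7, -9 → -6.
So the next triple is [m=-729 n=34 k=-6].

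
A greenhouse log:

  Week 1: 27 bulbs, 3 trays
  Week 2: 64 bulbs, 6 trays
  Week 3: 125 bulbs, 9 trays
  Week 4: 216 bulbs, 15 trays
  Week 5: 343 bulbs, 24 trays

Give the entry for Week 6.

512 bulbs, 39 trays

Bulbs: perfect cubes: 3³, 4³, 5³, …; 27, 64, 125, 216, 343 → 512.
Trays goes 3, 6, 9, 15, 24 → 39 (each term is the sum of the two before it).
Putting it together: 512 bulbs, 39 trays.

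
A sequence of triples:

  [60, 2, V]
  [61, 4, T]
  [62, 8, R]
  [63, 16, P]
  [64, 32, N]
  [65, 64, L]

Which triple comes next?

For the first slot, +1 each step: 60, 61, 62, 63, 64, 65 → 66.
Second slot goes 2, 4, 8, 16, 32, 64 → 128 (×2 each step).
Letter — letters move back 2 places in the alphabet: V, T, R, P, N, L → J.
Putting it together: [66, 128, J].

[66, 128, J]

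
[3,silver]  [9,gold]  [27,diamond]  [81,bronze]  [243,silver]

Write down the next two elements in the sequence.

First value — ×3 each step: 3, 9, 27, 81, 243 → 729 → 2187.
Rank: silver, gold, diamond, bronze, silver → gold → diamond (repeats silver → gold → diamond → bronze).
Putting the parts together: [729,gold] and then [2187,diamond].

[729,gold], [2187,diamond]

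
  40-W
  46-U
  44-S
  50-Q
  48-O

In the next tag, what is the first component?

54

First component: alternating steps +6, −2, +6, −2, …, so 40, 46, 44, 50, 48 → 54.
For the letter, letters move back 2 places in the alphabet: W, U, S, Q, O → M.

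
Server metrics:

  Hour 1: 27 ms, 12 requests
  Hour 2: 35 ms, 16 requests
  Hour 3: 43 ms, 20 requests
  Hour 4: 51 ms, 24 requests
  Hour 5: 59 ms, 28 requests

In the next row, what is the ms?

Ms: +8 each step; 27, 35, 43, 51, 59 → 67.

67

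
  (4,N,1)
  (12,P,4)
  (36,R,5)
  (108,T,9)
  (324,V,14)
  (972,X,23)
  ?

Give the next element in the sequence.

(2916,Z,37)

First entry: 4, 12, 36, 108, 324, 972 → 2916 (×3 each step).
Letter: letters move forward 2 places in the alphabet; N, P, R, T, V, X → Z.
For the third entry, each term is the sum of the two before it: 1, 4, 5, 9, 14, 23 → 37.
Combining the parts gives (2916,Z,37).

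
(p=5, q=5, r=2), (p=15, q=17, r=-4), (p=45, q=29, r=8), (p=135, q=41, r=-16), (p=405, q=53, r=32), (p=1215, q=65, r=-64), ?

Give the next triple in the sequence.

(p=3645, q=77, r=128)

P: ×3 each step; 5, 15, 45, 135, 405, 1215 → 3645.
Q: +12 each step, so 5, 17, 29, 41, 53, 65 → 77.
For the r, ×(-2) each step: 2, -4, 8, -16, 32, -64 → 128.
Putting it together: (p=3645, q=77, r=128).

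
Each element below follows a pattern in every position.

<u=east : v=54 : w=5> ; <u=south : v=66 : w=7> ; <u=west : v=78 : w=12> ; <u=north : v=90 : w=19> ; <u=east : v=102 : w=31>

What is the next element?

U: repeats east → south → west → north; east, south, west, north, east → south.
V: 54, 66, 78, 90, 102 → 114 (+12 each step).
W: 5, 7, 12, 19, 31 → 50 (each term is the sum of the two before it).
Combining the parts gives <u=south : v=114 : w=50>.

<u=south : v=114 : w=50>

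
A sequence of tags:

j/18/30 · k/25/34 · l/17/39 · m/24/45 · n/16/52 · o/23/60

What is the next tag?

p/15/69

Letter — letters move forward 1 place in the alphabet: j, k, l, m, n, o → p.
For the second component, alternating steps +7, −8, +7, −8, …: 18, 25, 17, 24, 16, 23 → 15.
Third component: differences are 4, 5, 6, … (increasing by 1 each time); 30, 34, 39, 45, 52, 60 → 69.
Combining the parts gives p/15/69.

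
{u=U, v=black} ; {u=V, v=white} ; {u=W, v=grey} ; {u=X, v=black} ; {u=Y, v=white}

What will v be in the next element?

grey

For the u, letters move forward 1 place in the alphabet: U, V, W, X, Y → Z.
V: repeats black → white → grey; black, white, grey, black, white → grey.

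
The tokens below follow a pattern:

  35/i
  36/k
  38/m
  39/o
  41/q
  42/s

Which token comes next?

44/u

First component: 35, 36, 38, 39, 41, 42 → 44 (alternating steps +1, +2, +1, +2, …).
Letter goes i, k, m, o, q, s → u (letters move forward 2 places in the alphabet).
So the next token is 44/u.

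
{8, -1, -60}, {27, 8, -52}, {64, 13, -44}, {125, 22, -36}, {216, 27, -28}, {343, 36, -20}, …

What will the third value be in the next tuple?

Third value — +8 each step: -60, -52, -44, -36, -28, -20 → -12.

-12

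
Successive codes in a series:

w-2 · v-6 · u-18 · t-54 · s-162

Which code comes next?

Letter goes w, v, u, t, s → r (letters move back 1 place in the alphabet).
For the second component, ×3 each step: 2, 6, 18, 54, 162 → 486.
So the next code is r-486.

r-486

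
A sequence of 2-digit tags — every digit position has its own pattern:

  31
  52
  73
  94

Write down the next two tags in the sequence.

15, 36

First digit — +2 each step, mod 10: 3, 5, 7, 9 → 1 → 3.
Second digit: 1, 2, 3, 4 → 5 → 6 (+1 each step, mod 10).
Putting the parts together: 15 and then 36.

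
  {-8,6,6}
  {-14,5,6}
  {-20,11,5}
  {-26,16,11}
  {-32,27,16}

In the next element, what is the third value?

First value: −6 each step, so -8, -14, -20, -26, -32 → -38.
Second value: 6, 5, 11, 16, 27 → 43 (each term is the sum of the two before it).
For the third value, always the previous value of the second value: 6, 6, 5, 11, 16 → 27.

27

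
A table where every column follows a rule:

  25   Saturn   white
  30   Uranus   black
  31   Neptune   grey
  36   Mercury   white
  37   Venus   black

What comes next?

42  Earth  grey

First component: 25, 30, 31, 36, 37 → 42 (alternating steps +5, +1, +5, +1, …).
Planet: Saturn, Uranus, Neptune, Mercury, Venus → Earth (runs through the planets Mercury→Neptune).
Shade: repeats white → black → grey; white, black, grey, white, black → grey.
Combining the parts gives 42  Earth  grey.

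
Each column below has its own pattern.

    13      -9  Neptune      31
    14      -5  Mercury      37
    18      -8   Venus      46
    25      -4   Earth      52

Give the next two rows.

35  -7  Mars  61; 48  -3  Jupiter  67

First component: differences are 1, 4, 7, … (increasing by 3 each time); 13, 14, 18, 25 → 35 → 48.
For the second component, alternating steps +4, −3, +4, −3, …: -9, -5, -8, -4 → -7 → -3.
Planet: runs through the planets Mercury→Neptune, so Neptune, Mercury, Venus, Earth → Mars → Jupiter.
Fourth component goes 31, 37, 46, 52 → 61 → 67 (alternating steps +6, +9, +6, +9, …).
Putting the parts together: 35  -7  Mars  61 and then 48  -3  Jupiter  67.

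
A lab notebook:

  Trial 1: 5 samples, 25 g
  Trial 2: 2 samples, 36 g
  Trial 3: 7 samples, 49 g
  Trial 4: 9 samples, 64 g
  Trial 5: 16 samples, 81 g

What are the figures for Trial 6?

For the samples, each term is the sum of the two before it: 5, 2, 7, 9, 16 → 25.
G: perfect squares: 5², 6², 7², …; 25, 36, 49, 64, 81 → 100.
Putting it together: 25 samples, 100 g.

25 samples, 100 g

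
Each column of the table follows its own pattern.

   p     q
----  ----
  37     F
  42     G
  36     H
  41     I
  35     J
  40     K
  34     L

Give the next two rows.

Column p: alternating steps +5, −6, +5, −6, …; 37, 42, 36, 41, 35, 40, 34 → 39 → 33.
Column q — letters move forward 1 place in the alphabet: F, G, H, I, J, K, L → M → N.
Putting the parts together: 39  M and then 33  N.

39  M; 33  N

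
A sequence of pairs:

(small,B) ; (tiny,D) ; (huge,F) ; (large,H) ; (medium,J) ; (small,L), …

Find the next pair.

(tiny,N)

Size goes small, tiny, huge, large, medium, small → tiny (repeats small → tiny → huge → large → medium).
For the letter, letters move forward 2 places in the alphabet: B, D, F, H, J, L → N.
Combining the parts gives (tiny,N).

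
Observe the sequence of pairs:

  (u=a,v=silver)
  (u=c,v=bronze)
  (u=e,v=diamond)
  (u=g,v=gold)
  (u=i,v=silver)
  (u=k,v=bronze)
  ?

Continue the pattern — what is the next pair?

(u=m,v=diamond)

U: letters move forward 2 places in the alphabet; a, c, e, g, i, k → m.
For the v, repeats silver → bronze → diamond → gold: silver, bronze, diamond, gold, silver, bronze → diamond.
So the next pair is (u=m,v=diamond).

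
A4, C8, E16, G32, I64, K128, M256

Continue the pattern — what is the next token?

O512

Letter: A, C, E, G, I, K, M → O (letters move forward 2 places in the alphabet).
For the second component, ×2 each step: 4, 8, 16, 32, 64, 128, 256 → 512.
So the next token is O512.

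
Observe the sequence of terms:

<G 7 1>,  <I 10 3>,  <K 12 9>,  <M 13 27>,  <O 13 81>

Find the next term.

<Q 12 243>

Letter: letters move forward 2 places in the alphabet; G, I, K, M, O → Q.
Second part: differences are 3, 2, 1, … (decreasing by 1 each time); 7, 10, 12, 13, 13 → 12.
Third part goes 1, 3, 9, 27, 81 → 243 (×3 each step).
Combining the parts gives <Q 12 243>.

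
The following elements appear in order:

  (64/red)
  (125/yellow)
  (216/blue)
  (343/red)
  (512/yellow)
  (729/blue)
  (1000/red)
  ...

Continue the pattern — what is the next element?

(1331/yellow)

First coordinate: perfect cubes: 4³, 5³, 6³, …, so 64, 125, 216, 343, 512, 729, 1000 → 1331.
Colour: repeats red → yellow → blue, so red, yellow, blue, red, yellow, blue, red → yellow.
Putting it together: (1331/yellow).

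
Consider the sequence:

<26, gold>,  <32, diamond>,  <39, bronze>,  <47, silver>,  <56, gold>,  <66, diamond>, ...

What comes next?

<77, bronze>

First entry: differences are 6, 7, 8, … (increasing by 1 each time); 26, 32, 39, 47, 56, 66 → 77.
For the rank, repeats gold → diamond → bronze → silver: gold, diamond, bronze, silver, gold, diamond → bronze.
Putting it together: <77, bronze>.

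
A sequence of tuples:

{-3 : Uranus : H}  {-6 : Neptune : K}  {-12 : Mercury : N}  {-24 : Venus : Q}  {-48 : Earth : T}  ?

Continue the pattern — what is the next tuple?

{-96 : Mars : W}

First coordinate: ×2 each step; -3, -6, -12, -24, -48 → -96.
Planet: runs through the planets Mercury→Neptune; Uranus, Neptune, Mercury, Venus, Earth → Mars.
Letter goes H, K, N, Q, T → W (letters move forward 3 places in the alphabet).
Combining the parts gives {-96 : Mars : W}.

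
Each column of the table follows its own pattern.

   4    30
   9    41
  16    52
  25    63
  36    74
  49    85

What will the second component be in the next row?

For the first component, perfect squares: 2², 3², 4², …: 4, 9, 16, 25, 36, 49 → 64.
Second component: +11 each step, so 30, 41, 52, 63, 74, 85 → 96.

96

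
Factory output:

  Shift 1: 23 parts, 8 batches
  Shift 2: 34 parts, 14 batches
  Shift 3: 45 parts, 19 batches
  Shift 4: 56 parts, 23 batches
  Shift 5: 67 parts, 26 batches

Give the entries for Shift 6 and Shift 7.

78 parts, 28 batches; 89 parts, 29 batches

Parts — +11 each step: 23, 34, 45, 56, 67 → 78 → 89.
Batches goes 8, 14, 19, 23, 26 → 28 → 29 (differences are 6, 5, 4, … (decreasing by 1 each time)).
So the next two lines are 78 parts, 28 batches and 89 parts, 29 batches.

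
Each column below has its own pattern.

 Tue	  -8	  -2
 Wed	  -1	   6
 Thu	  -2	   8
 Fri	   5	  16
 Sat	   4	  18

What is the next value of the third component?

26

Day: runs through the weekdays Mon→Sun, so Tue, Wed, Thu, Fri, Sat → Sun.
Second component goes -8, -1, -2, 5, 4 → 11 (alternating steps +7, −1, +7, −1, …).
Third component goes -2, 6, 8, 16, 18 → 26 (alternating steps +8, +2, +8, +2, …).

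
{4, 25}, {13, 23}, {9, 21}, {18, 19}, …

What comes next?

First component — alternating steps +9, −4, +9, −4, …: 4, 13, 9, 18 → 14.
Second component: −2 each step, so 25, 23, 21, 19 → 17.
Combining the parts gives {14, 17}.

{14, 17}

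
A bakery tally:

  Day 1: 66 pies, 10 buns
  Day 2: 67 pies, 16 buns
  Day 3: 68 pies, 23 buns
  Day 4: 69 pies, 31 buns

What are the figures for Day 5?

Pies — +1 each step: 66, 67, 68, 69 → 70.
Buns goes 10, 16, 23, 31 → 40 (differences are 6, 7, 8, … (increasing by 1 each time)).
Putting it together: 70 pies, 40 buns.

70 pies, 40 buns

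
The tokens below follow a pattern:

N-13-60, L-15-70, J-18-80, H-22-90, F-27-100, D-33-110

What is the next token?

For the letter, letters move back 2 places in the alphabet: N, L, J, H, F, D → B.
Second component: differences are 2, 3, 4, … (increasing by 1 each time); 13, 15, 18, 22, 27, 33 → 40.
Third component: +10 each step; 60, 70, 80, 90, 100, 110 → 120.
Combining the parts gives B-40-120.

B-40-120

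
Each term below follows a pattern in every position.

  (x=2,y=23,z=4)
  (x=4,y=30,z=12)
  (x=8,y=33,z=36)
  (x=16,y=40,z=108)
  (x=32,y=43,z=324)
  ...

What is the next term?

(x=64,y=50,z=972)

For the x, ×2 each step: 2, 4, 8, 16, 32 → 64.
Y — alternating steps +7, +3, +7, +3, …: 23, 30, 33, 40, 43 → 50.
Z: 4, 12, 36, 108, 324 → 972 (×3 each step).
Combining the parts gives (x=64,y=50,z=972).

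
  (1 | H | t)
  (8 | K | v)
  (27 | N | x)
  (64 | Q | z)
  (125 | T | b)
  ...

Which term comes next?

First coordinate: 1, 8, 27, 64, 125 → 216 (perfect cubes: 1³, 2³, 3³, …).
First letter: H, K, N, Q, T → W (letters move forward 3 places in the alphabet).
Second letter: letters move forward 2 places in the alphabet, wrapping Z→A, so t, v, x, z, b → d.
So the next term is (216 | W | d).

(216 | W | d)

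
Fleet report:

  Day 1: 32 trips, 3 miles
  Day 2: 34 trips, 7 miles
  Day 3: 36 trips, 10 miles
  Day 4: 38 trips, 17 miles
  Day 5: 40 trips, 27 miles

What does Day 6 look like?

42 trips, 44 miles

Trips goes 32, 34, 36, 38, 40 → 42 (+2 each step).
Miles: each term is the sum of the two before it; 3, 7, 10, 17, 27 → 44.
Combining the parts gives 42 trips, 44 miles.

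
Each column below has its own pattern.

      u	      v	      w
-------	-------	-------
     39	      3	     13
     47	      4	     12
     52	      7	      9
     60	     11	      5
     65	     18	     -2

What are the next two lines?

Column u — alternating steps +8, +5, +8, +5, …: 39, 47, 52, 60, 65 → 73 → 78.
Column v goes 3, 4, 7, 11, 18 → 29 → 47 (each term is the sum of the two before it).
Column w: together with the column v always sums to 16, so 13, 12, 9, 5, -2 → -13 → -31.
Putting the parts together: 73  29  -13 and then 78  47  -31.

73  29  -13; 78  47  -31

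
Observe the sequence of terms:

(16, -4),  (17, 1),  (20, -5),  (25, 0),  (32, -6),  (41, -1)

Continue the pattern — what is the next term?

First coordinate: differences are 1, 3, 5, … (increasing by 2 each time); 16, 17, 20, 25, 32, 41 → 52.
Second coordinate goes -4, 1, -5, 0, -6, -1 → -7 (alternating steps +5, −6, +5, −6, …).
Combining the parts gives (52, -7).

(52, -7)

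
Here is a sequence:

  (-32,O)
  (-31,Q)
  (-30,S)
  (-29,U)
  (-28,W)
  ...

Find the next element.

First coordinate goes -32, -31, -30, -29, -28 → -27 (+1 each step).
Letter: letters move forward 2 places in the alphabet; O, Q, S, U, W → Y.
So the next element is (-27,Y).

(-27,Y)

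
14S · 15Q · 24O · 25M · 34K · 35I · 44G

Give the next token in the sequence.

First component — alternating steps +1, +9, +1, +9, …: 14, 15, 24, 25, 34, 35, 44 → 45.
Letter: letters move back 2 places in the alphabet, so S, Q, O, M, K, I, G → E.
So the next token is 45E.

45E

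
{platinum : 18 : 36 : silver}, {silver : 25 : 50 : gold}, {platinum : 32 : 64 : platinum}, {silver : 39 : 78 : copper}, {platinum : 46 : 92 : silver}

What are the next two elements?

First metal: alternates platinum ↔ silver; platinum, silver, platinum, silver, platinum → silver → platinum.
Second coordinate goes 18, 25, 32, 39, 46 → 53 → 60 (+7 each step).
For the third coordinate, always 2 × the second coordinate: 36, 50, 64, 78, 92 → 106 → 120.
Second metal — repeats silver → gold → platinum → copper: silver, gold, platinum, copper, silver → gold → platinum.
So the next two elements are {silver : 53 : 106 : gold} and {platinum : 60 : 120 : platinum}.

{silver : 53 : 106 : gold}, {platinum : 60 : 120 : platinum}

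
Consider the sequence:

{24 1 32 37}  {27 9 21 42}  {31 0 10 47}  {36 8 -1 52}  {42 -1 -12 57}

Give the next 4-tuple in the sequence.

{49 7 -23 62}

First value goes 24, 27, 31, 36, 42 → 49 (differences are 3, 4, 5, … (increasing by 1 each time)).
Second value goes 1, 9, 0, 8, -1 → 7 (alternating steps +8, −9, +8, −9, …).
Third value: −11 each step; 32, 21, 10, -1, -12 → -23.
Fourth value: 37, 42, 47, 52, 57 → 62 (+5 each step).
Combining the parts gives {49 7 -23 62}.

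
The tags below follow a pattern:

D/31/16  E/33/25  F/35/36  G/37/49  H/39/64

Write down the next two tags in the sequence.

I/41/81 then J/43/100

Letter: letters move forward 1 place in the alphabet; D, E, F, G, H → I → J.
Second component goes 31, 33, 35, 37, 39 → 41 → 43 (+2 each step).
Third component — perfect squares: 4², 5², 6², …: 16, 25, 36, 49, 64 → 81 → 100.
So the next two tags are I/41/81 and J/43/100.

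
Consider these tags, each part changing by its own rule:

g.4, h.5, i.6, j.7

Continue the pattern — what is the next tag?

k.8

Letter: g, h, i, j → k (letters move forward 1 place in the alphabet).
Second component: 4, 5, 6, 7 → 8 (+1 each step).
Putting it together: k.8.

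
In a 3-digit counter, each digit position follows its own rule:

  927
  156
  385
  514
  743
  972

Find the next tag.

101

For the first digit, +2 each step, mod 10: 9, 1, 3, 5, 7, 9 → 1.
Second digit: +3 each step, mod 10; 2, 5, 8, 1, 4, 7 → 0.
Third digit: 7, 6, 5, 4, 3, 2 → 1 (−1 each step, mod 10).
Combining the parts gives 101.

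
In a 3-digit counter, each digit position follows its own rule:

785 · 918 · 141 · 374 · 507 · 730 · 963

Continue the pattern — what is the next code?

First digit goes 7, 9, 1, 3, 5, 7, 9 → 1 (+2 each step, mod 10).
Second digit: 8, 1, 4, 7, 0, 3, 6 → 9 (+3 each step, mod 10).
Third digit: +3 each step, mod 10; 5, 8, 1, 4, 7, 0, 3 → 6.
Putting it together: 196.

196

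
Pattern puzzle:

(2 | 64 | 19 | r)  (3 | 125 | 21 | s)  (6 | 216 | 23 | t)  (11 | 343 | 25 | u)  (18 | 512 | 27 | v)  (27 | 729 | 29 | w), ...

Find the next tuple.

(38 | 1000 | 31 | x)

First slot: differences are 1, 3, 5, … (increasing by 2 each time); 2, 3, 6, 11, 18, 27 → 38.
Second slot goes 64, 125, 216, 343, 512, 729 → 1000 (perfect cubes: 4³, 5³, 6³, …).
For the third slot, +2 each step: 19, 21, 23, 25, 27, 29 → 31.
Letter: r, s, t, u, v, w → x (letters move forward 1 place in the alphabet).
Combining the parts gives (38 | 1000 | 31 | x).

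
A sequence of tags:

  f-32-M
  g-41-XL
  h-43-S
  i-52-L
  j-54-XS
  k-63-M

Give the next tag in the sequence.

Letter: letters move forward 1 place in the alphabet, so f, g, h, i, j, k → l.
Second component: 32, 41, 43, 52, 54, 63 → 65 (alternating steps +9, +2, +9, +2, …).
For the size, repeats M → XL → S → L → XS: M, XL, S, L, XS, M → XL.
Combining the parts gives l-65-XL.

l-65-XL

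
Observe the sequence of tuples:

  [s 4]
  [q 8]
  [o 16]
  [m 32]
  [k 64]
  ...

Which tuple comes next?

[i 128]

Letter: letters move back 2 places in the alphabet, so s, q, o, m, k → i.
Second value: ×2 each step, so 4, 8, 16, 32, 64 → 128.
So the next tuple is [i 128].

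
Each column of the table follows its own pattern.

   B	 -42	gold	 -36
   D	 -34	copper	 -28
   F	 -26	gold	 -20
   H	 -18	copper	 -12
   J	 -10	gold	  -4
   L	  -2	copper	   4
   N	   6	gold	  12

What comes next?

P  14  copper  20

Letter — letters move forward 2 places in the alphabet: B, D, F, H, J, L, N → P.
Second component: -42, -34, -26, -18, -10, -2, 6 → 14 (+8 each step).
Metal: alternates gold ↔ copper, so gold, copper, gold, copper, gold, copper, gold → copper.
Fourth component: always 6 more than the second component; -36, -28, -20, -12, -4, 4, 12 → 20.
Combining the parts gives P  14  copper  20.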